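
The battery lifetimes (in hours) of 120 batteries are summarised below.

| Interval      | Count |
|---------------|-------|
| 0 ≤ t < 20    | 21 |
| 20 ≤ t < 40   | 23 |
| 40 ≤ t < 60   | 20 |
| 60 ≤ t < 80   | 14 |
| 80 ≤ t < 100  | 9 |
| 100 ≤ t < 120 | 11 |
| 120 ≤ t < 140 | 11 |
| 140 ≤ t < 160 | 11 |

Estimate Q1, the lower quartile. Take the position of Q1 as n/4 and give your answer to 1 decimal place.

27.8

Cumulative frequencies: 21, 44, 64, 78, 87, 98, 109, 120
n = 120; position = n/4 = 30.
This falls in the class 20 ≤ t < 40: L = 20, F = 21, f = 23, h = 20.
Lower quartile ≈ 20 + ((30 − 21) / 23) × 20 = 27.8261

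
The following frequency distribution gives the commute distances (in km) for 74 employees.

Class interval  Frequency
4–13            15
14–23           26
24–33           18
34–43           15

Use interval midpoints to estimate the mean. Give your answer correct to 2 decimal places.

22.96

Midpoints: 8.5, 18.5, 28.5, 38.5
Σfm = 15×8.5 + 26×18.5 + 18×28.5 + 15×38.5 = 1699
n = Σf = 74
Mean = 1699 / 74 = 22.9595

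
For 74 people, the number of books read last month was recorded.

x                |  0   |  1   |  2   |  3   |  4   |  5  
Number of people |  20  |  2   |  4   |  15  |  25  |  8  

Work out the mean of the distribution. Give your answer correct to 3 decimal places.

2.635

Values: 0, 1, 2, 3, 4, 5
Σfx = 20×0 + 2×1 + 4×2 + 15×3 + 25×4 + 8×5 = 195
n = Σf = 74
Mean = 195 / 74 = 2.6351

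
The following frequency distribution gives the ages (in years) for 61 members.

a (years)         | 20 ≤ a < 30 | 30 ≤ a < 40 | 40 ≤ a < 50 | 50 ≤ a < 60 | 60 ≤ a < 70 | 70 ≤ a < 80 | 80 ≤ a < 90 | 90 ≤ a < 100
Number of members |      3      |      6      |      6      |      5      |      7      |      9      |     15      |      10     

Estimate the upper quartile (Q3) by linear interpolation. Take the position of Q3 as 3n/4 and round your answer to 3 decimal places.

86.500

Cumulative frequencies: 3, 9, 15, 20, 27, 36, 51, 61
n = 61; position = 3n/4 = 45.75.
This falls in the class 80 ≤ a < 90: L = 80, F = 36, f = 15, h = 10.
Upper quartile ≈ 80 + ((45.75 − 36) / 15) × 10 = 86.5000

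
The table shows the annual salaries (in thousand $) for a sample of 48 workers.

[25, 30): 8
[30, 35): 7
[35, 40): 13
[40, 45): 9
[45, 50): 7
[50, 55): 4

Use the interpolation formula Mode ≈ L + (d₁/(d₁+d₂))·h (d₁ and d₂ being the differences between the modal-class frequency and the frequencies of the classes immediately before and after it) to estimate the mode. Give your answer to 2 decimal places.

Modal class: [35, 40) (highest frequency 13).
d₁ = 13 − 7 = 6, d₂ = 13 − 9 = 4
Mode ≈ 35 + (6/(6+4)) × 5 = 35 + 3.0000 = 38.0000

38.00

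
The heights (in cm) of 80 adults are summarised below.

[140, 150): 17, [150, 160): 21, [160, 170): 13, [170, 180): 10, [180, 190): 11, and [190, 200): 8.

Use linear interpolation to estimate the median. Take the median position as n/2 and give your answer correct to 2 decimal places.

Cumulative frequencies: 17, 38, 51, 61, 72, 80
n = 80; position = n/2 = 40.
This falls in the class [160, 170): L = 160, F = 38, f = 13, h = 10.
Median ≈ 160 + ((40 − 38) / 13) × 10 = 161.5385

161.54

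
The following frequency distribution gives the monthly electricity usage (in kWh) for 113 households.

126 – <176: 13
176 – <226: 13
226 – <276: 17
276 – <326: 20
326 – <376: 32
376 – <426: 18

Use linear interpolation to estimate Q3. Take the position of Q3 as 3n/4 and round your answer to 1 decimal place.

360.0

Cumulative frequencies: 13, 26, 43, 63, 95, 113
n = 113; position = 3n/4 = 84.75.
This falls in the class 326 – <376: L = 326, F = 63, f = 32, h = 50.
Upper quartile ≈ 326 + ((84.75 − 63) / 32) × 50 = 359.9844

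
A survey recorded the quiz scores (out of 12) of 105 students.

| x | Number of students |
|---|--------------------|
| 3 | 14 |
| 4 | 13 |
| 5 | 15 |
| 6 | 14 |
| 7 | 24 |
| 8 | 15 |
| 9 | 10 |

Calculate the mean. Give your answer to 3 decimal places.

6.010

Values: 3, 4, 5, 6, 7, 8, 9
Σfx = 14×3 + 13×4 + 15×5 + 14×6 + 24×7 + 15×8 + 10×9 = 631
n = Σf = 105
Mean = 631 / 105 = 6.0095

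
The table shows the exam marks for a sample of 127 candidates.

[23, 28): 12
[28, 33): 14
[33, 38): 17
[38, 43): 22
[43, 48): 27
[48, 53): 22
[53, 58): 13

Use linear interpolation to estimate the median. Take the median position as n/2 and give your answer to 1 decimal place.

Cumulative frequencies: 12, 26, 43, 65, 92, 114, 127
n = 127; position = n/2 = 63.5.
This falls in the class [38, 43): L = 38, F = 43, f = 22, h = 5.
Median ≈ 38 + ((63.5 − 43) / 22) × 5 = 42.6591

42.7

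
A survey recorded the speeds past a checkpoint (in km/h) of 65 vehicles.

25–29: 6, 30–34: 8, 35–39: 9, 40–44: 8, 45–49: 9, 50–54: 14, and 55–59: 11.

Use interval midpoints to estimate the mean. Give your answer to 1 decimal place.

44.1

Midpoints: 27, 32, 37, 42, 47, 52, 57
Σfm = 6×27 + 8×32 + 9×37 + 8×42 + 9×47 + 14×52 + 11×57 = 2865
n = Σf = 65
Mean = 2865 / 65 = 44.0769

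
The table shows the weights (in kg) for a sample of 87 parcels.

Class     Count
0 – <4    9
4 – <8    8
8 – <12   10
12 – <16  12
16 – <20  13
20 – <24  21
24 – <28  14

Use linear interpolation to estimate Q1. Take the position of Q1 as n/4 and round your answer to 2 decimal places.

Cumulative frequencies: 9, 17, 27, 39, 52, 73, 87
n = 87; position = n/4 = 21.75.
This falls in the class 8 – <12: L = 8, F = 17, f = 10, h = 4.
Lower quartile ≈ 8 + ((21.75 − 17) / 10) × 4 = 9.9000

9.90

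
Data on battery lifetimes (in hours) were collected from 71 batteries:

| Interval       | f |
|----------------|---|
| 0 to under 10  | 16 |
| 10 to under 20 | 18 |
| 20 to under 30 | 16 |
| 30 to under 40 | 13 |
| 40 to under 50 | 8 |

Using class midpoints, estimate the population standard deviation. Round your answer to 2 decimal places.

13.04

Midpoints: 5, 15, 25, 35, 45
n = 71, Σfm = 1565, mean = 22.0423
Σfm² = 46575
Σf(m − x̄)² = Σfm² − (Σfm)²/n = 46575 − 1565²/71 = 12078.8732
Population variance = 12078.8732 / 71 = 170.1250
Standard deviation = √170.1250 = 13.0432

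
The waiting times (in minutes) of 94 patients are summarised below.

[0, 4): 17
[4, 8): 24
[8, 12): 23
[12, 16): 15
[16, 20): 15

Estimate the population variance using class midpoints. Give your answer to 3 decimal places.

28.120

Midpoints: 2, 6, 10, 14, 18
n = 94, Σfm = 888, mean = 9.4468
Σfm² = 11032
Σf(m − x̄)² = Σfm² − (Σfm)²/n = 11032 − 888²/94 = 2643.2340
Population variance = 2643.2340 / 94 = 28.1195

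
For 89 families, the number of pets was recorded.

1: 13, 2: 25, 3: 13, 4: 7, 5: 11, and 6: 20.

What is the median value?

Cumulative frequencies: 13, 38, 51, 58, 69, 89
n = 89, so the median is the value in position (n+1)/2 = 45.
Position 45 falls at value 3.

3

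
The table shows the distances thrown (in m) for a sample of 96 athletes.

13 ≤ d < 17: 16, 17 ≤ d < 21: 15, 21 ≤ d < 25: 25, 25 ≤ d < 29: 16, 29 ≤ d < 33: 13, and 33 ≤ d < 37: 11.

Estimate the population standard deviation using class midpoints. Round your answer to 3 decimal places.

6.296

Midpoints: 15, 19, 23, 27, 31, 35
n = 96, Σfm = 2320, mean = 24.1667
Σfm² = 59872
Σf(m − x̄)² = Σfm² − (Σfm)²/n = 59872 − 2320²/96 = 3805.3333
Population variance = 3805.3333 / 96 = 39.6389
Standard deviation = √39.6389 = 6.2959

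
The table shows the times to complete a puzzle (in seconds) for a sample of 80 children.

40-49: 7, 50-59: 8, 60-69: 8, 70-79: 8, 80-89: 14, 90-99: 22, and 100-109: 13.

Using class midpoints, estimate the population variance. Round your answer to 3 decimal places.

Midpoints: 44.5, 54.5, 64.5, 74.5, 84.5, 94.5, 104.5
n = 80, Σfm = 6480, mean = 81.0000
Σfm² = 553700
Σf(m − x̄)² = Σfm² − (Σfm)²/n = 553700 − 6480²/80 = 28820.0000
Population variance = 28820.0000 / 80 = 360.2500

360.250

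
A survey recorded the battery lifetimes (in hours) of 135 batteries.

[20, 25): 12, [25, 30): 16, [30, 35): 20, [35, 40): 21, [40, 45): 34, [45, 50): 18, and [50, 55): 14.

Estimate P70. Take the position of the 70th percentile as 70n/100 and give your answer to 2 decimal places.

43.75

Cumulative frequencies: 12, 28, 48, 69, 103, 121, 135
n = 135; position = 70n/100 = 94.5.
This falls in the class [40, 45): L = 40, F = 69, f = 34, h = 5.
70th percentile ≈ 40 + ((94.5 − 69) / 34) × 5 = 43.7500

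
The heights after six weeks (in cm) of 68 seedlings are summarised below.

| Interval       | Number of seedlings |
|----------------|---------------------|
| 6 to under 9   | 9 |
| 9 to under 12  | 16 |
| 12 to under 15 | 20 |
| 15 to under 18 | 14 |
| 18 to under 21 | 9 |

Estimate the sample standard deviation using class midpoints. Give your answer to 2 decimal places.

3.70

Midpoints: 7.5, 10.5, 13.5, 16.5, 19.5
n = 68, Σfm = 912, mean = 13.4118
Σfm² = 13149
Σf(m − x̄)² = Σfm² − (Σfm)²/n = 13149 − 912²/68 = 917.4706
Sample variance = 917.4706 / 67 = 13.6936
Standard deviation = √13.6936 = 3.7005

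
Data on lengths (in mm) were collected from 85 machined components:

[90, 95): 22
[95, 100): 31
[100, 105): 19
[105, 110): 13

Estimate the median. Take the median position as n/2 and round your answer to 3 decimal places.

98.306

Cumulative frequencies: 22, 53, 72, 85
n = 85; position = n/2 = 42.5.
This falls in the class [95, 100): L = 95, F = 22, f = 31, h = 5.
Median ≈ 95 + ((42.5 − 22) / 31) × 5 = 98.3065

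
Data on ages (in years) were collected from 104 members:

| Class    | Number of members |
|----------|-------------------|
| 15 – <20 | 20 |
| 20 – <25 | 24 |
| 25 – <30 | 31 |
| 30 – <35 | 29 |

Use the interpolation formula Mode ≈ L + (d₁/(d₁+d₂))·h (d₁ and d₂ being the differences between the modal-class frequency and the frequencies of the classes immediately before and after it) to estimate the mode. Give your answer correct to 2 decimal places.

Modal class: 25 – <30 (highest frequency 31).
d₁ = 31 − 24 = 7, d₂ = 31 − 29 = 2
Mode ≈ 25 + (7/(7+2)) × 5 = 25 + 3.8889 = 28.8889

28.89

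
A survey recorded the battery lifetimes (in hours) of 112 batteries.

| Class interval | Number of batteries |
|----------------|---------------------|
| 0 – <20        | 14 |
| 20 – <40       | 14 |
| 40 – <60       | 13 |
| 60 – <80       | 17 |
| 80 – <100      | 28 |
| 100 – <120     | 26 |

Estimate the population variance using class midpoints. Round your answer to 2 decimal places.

Midpoints: 10, 30, 50, 70, 90, 110
n = 112, Σfm = 7780, mean = 69.4643
Σfm² = 671200
Σf(m − x̄)² = Σfm² − (Σfm)²/n = 671200 − 7780²/112 = 130767.8571
Population variance = 130767.8571 / 112 = 1167.5702

1167.57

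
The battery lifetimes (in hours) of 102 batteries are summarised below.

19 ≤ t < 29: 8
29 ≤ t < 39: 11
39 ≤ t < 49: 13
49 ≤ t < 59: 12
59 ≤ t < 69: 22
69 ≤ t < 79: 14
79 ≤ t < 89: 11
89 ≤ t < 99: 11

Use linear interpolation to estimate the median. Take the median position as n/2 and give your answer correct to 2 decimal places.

62.18

Cumulative frequencies: 8, 19, 32, 44, 66, 80, 91, 102
n = 102; position = n/2 = 51.
This falls in the class 59 ≤ t < 69: L = 59, F = 44, f = 22, h = 10.
Median ≈ 59 + ((51 − 44) / 22) × 10 = 62.1818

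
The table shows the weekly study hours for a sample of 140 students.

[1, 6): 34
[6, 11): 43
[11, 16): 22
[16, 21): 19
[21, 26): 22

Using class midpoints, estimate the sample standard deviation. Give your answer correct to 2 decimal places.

Midpoints: 3.5, 8.5, 13.5, 18.5, 23.5
n = 140, Σfm = 1650, mean = 11.7857
Σfm² = 26185
Σf(m − x̄)² = Σfm² − (Σfm)²/n = 26185 − 1650²/140 = 6738.5714
Sample variance = 6738.5714 / 139 = 48.4789
Standard deviation = √48.4789 = 6.9627

6.96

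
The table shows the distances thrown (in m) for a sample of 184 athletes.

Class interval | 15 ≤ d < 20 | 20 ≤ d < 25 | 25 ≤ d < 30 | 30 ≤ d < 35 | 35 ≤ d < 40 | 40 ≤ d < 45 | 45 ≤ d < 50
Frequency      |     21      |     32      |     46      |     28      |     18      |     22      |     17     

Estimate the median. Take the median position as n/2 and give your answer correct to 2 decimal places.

Cumulative frequencies: 21, 53, 99, 127, 145, 167, 184
n = 184; position = n/2 = 92.
This falls in the class 25 ≤ d < 30: L = 25, F = 53, f = 46, h = 5.
Median ≈ 25 + ((92 − 53) / 46) × 5 = 29.2391

29.24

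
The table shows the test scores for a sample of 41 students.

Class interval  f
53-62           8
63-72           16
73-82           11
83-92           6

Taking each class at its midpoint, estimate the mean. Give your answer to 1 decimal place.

71.2

Midpoints: 57.5, 67.5, 77.5, 87.5
Σfm = 8×57.5 + 16×67.5 + 11×77.5 + 6×87.5 = 2917.5
n = Σf = 41
Mean = 2917.5 / 41 = 71.1585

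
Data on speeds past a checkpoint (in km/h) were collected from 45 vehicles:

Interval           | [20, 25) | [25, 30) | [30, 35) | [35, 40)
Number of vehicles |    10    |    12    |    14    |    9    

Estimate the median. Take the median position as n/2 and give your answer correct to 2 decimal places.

Cumulative frequencies: 10, 22, 36, 45
n = 45; position = n/2 = 22.5.
This falls in the class [30, 35): L = 30, F = 22, f = 14, h = 5.
Median ≈ 30 + ((22.5 − 22) / 14) × 5 = 30.1786

30.18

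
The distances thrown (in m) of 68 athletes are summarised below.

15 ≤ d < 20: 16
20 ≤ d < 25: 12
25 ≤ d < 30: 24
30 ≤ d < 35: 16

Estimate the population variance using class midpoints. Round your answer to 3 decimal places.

29.585

Midpoints: 17.5, 22.5, 27.5, 32.5
n = 68, Σfm = 1730, mean = 25.4412
Σfm² = 46025
Σf(m − x̄)² = Σfm² − (Σfm)²/n = 46025 − 1730²/68 = 2011.7647
Population variance = 2011.7647 / 68 = 29.5848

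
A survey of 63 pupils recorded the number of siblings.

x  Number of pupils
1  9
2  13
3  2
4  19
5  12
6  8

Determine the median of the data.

4

Cumulative frequencies: 9, 22, 24, 43, 55, 63
n = 63, so the median is the value in position (n+1)/2 = 32.
Position 32 falls at value 4.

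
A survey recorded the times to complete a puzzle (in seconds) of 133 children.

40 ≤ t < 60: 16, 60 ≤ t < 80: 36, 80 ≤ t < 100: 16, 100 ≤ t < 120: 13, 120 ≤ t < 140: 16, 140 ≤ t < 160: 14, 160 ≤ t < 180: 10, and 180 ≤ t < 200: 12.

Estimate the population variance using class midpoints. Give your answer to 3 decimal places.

Midpoints: 50, 70, 90, 110, 130, 150, 170, 190
n = 133, Σfm = 14350, mean = 107.8947
Σfm² = 1810900
Σf(m − x̄)² = Σfm² − (Σfm)²/n = 1810900 − 14350²/133 = 262610.5263
Population variance = 262610.5263 / 133 = 1974.5152

1974.515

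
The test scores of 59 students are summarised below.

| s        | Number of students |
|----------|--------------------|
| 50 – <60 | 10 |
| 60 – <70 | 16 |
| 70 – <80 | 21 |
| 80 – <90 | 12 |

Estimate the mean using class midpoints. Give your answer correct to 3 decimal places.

Midpoints: 55, 65, 75, 85
Σfm = 10×55 + 16×65 + 21×75 + 12×85 = 4185
n = Σf = 59
Mean = 4185 / 59 = 70.9322

70.932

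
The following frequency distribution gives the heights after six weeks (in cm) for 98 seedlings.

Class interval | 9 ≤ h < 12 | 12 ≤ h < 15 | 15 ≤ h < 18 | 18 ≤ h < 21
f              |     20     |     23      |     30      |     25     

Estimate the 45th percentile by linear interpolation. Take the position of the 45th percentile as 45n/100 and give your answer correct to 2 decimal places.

15.11

Cumulative frequencies: 20, 43, 73, 98
n = 98; position = 45n/100 = 44.1.
This falls in the class 15 ≤ h < 18: L = 15, F = 43, f = 30, h = 3.
45th percentile ≈ 15 + ((44.1 − 43) / 30) × 3 = 15.1100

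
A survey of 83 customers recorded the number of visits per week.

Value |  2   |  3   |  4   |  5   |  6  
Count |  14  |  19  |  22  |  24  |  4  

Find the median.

4

Cumulative frequencies: 14, 33, 55, 79, 83
n = 83, so the median is the value in position (n+1)/2 = 42.
Position 42 falls at value 4.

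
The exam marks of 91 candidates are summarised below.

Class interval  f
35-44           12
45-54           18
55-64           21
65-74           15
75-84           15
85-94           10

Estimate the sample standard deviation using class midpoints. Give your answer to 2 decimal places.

Midpoints: 39.5, 49.5, 59.5, 69.5, 79.5, 89.5
n = 91, Σfm = 5744.5, mean = 63.1264
Σfm² = 384532.75
Σf(m − x̄)² = Σfm² − (Σfm)²/n = 384532.75 − 5744.5²/91 = 21903.2967
Sample variance = 21903.2967 / 90 = 243.3700
Standard deviation = √243.3700 = 15.6003

15.60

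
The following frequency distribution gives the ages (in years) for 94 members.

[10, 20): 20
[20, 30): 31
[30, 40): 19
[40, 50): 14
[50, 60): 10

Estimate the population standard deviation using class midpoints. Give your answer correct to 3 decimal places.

Midpoints: 15, 25, 35, 45, 55
n = 94, Σfm = 2920, mean = 31.0638
Σfm² = 105750
Σf(m − x̄)² = Σfm² − (Σfm)²/n = 105750 − 2920²/94 = 15043.6170
Population variance = 15043.6170 / 94 = 160.0385
Standard deviation = √160.0385 = 12.6506

12.651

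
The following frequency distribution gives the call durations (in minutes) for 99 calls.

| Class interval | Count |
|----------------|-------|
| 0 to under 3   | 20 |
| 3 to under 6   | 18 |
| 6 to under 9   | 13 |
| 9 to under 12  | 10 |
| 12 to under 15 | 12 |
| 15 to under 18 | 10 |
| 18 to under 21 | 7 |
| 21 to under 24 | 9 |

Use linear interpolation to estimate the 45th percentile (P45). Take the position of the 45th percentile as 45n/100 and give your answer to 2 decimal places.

7.51

Cumulative frequencies: 20, 38, 51, 61, 73, 83, 90, 99
n = 99; position = 45n/100 = 44.55.
This falls in the class 6 to under 9: L = 6, F = 38, f = 13, h = 3.
45th percentile ≈ 6 + ((44.55 − 38) / 13) × 3 = 7.5115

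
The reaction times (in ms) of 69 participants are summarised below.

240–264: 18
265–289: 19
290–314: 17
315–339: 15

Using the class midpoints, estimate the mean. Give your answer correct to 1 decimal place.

Midpoints: 252, 277, 302, 327
Σfm = 18×252 + 19×277 + 17×302 + 15×327 = 19838
n = Σf = 69
Mean = 19838 / 69 = 287.5072

287.5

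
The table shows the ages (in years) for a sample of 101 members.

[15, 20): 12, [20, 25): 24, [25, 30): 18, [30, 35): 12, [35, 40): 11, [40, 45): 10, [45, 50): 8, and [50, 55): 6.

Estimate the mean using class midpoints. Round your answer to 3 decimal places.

Midpoints: 17.5, 22.5, 27.5, 32.5, 37.5, 42.5, 47.5, 52.5
Σfm = 12×17.5 + 24×22.5 + 18×27.5 + 12×32.5 + 11×37.5 + 10×42.5 + 8×47.5 + 6×52.5 = 3167.5
n = Σf = 101
Mean = 3167.5 / 101 = 31.3614

31.361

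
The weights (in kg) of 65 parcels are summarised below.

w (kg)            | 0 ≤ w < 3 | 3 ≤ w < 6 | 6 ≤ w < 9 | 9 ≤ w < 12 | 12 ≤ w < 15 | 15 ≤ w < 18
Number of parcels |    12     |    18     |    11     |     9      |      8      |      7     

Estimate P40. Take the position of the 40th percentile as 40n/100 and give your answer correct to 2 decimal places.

5.33

Cumulative frequencies: 12, 30, 41, 50, 58, 65
n = 65; position = 40n/100 = 26.
This falls in the class 3 ≤ w < 6: L = 3, F = 12, f = 18, h = 3.
40th percentile ≈ 3 + ((26 − 12) / 18) × 3 = 5.3333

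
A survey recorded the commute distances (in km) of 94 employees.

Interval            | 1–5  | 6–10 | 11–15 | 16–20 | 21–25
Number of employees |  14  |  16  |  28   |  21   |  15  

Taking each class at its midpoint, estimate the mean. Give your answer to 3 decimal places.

13.372

Midpoints: 3, 8, 13, 18, 23
Σfm = 14×3 + 16×8 + 28×13 + 21×18 + 15×23 = 1257
n = Σf = 94
Mean = 1257 / 94 = 13.3723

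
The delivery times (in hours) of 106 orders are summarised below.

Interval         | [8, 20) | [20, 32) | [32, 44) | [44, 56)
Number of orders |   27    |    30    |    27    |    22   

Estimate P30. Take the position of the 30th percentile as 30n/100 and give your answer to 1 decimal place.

Cumulative frequencies: 27, 57, 84, 106
n = 106; position = 30n/100 = 31.8.
This falls in the class [20, 32): L = 20, F = 27, f = 30, h = 12.
30th percentile ≈ 20 + ((31.8 − 27) / 30) × 12 = 21.9200

21.9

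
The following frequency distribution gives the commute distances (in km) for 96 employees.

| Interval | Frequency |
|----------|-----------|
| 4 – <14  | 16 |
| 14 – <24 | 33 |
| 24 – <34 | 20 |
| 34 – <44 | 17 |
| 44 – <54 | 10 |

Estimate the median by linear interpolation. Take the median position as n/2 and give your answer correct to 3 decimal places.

Cumulative frequencies: 16, 49, 69, 86, 96
n = 96; position = n/2 = 48.
This falls in the class 14 – <24: L = 14, F = 16, f = 33, h = 10.
Median ≈ 14 + ((48 − 16) / 33) × 10 = 23.6970

23.697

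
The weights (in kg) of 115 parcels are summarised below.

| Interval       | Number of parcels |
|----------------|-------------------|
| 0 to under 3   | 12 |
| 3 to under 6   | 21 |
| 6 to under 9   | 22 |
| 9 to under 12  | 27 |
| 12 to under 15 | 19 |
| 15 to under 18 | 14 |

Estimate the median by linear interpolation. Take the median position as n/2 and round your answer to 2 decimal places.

Cumulative frequencies: 12, 33, 55, 82, 101, 115
n = 115; position = n/2 = 57.5.
This falls in the class 9 to under 12: L = 9, F = 55, f = 27, h = 3.
Median ≈ 9 + ((57.5 − 55) / 27) × 3 = 9.2778

9.28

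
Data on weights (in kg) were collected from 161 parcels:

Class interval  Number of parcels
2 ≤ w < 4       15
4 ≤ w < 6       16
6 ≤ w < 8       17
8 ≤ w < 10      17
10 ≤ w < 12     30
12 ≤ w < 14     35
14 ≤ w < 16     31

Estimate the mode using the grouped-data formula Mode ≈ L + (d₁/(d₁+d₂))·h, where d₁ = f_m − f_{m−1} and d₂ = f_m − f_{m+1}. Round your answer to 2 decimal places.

13.11

Modal class: 12 ≤ w < 14 (highest frequency 35).
d₁ = 35 − 30 = 5, d₂ = 35 − 31 = 4
Mode ≈ 12 + (5/(5+4)) × 2 = 12 + 1.1111 = 13.1111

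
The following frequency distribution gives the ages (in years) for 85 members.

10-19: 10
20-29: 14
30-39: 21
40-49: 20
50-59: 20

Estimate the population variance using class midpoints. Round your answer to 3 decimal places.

171.820

Midpoints: 14.5, 24.5, 34.5, 44.5, 54.5
n = 85, Σfm = 3192.5, mean = 37.5588
Σfm² = 134511.25
Σf(m − x̄)² = Σfm² − (Σfm)²/n = 134511.25 − 3192.5²/85 = 14604.7059
Population variance = 14604.7059 / 85 = 171.8201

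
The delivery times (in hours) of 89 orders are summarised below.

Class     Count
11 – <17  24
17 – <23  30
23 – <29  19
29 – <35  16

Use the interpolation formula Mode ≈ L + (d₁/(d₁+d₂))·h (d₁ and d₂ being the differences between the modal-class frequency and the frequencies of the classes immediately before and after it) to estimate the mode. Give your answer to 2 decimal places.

19.12

Modal class: 17 – <23 (highest frequency 30).
d₁ = 30 − 24 = 6, d₂ = 30 − 19 = 11
Mode ≈ 17 + (6/(6+11)) × 6 = 17 + 2.1176 = 19.1176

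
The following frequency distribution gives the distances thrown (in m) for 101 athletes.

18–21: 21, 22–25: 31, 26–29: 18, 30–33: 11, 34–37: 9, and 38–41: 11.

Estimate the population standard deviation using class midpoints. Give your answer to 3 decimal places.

Midpoints: 19.5, 23.5, 27.5, 31.5, 35.5, 39.5
n = 101, Σfm = 2733.5, mean = 27.0644
Σfm² = 78137.25
Σf(m − x̄)² = Σfm² − (Σfm)²/n = 78137.25 − 2733.5²/101 = 4156.8317
Population variance = 4156.8317 / 101 = 41.1567
Standard deviation = √41.1567 = 6.4154

6.415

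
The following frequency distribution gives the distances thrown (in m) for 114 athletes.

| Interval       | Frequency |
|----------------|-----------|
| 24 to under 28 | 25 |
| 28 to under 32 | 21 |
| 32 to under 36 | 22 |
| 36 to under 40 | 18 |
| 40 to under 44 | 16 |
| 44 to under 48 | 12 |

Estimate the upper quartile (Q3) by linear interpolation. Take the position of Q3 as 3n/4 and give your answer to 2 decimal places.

39.89

Cumulative frequencies: 25, 46, 68, 86, 102, 114
n = 114; position = 3n/4 = 85.5.
This falls in the class 36 to under 40: L = 36, F = 68, f = 18, h = 4.
Upper quartile ≈ 36 + ((85.5 − 68) / 18) × 4 = 39.8889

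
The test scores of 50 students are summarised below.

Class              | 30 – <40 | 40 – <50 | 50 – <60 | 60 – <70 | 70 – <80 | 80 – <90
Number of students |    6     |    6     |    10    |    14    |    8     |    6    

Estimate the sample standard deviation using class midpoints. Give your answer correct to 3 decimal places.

15.119

Midpoints: 35, 45, 55, 65, 75, 85
n = 50, Σfm = 3050, mean = 61.0000
Σfm² = 197250
Σf(m − x̄)² = Σfm² − (Σfm)²/n = 197250 − 3050²/50 = 11200.0000
Sample variance = 11200.0000 / 49 = 228.5714
Standard deviation = √228.5714 = 15.1186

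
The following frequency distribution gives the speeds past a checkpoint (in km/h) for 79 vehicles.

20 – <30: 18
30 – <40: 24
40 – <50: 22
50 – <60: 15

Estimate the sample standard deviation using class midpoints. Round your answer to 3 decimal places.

Midpoints: 25, 35, 45, 55
n = 79, Σfm = 3105, mean = 39.3038
Σfm² = 130575
Σf(m − x̄)² = Σfm² − (Σfm)²/n = 130575 − 3105²/79 = 8536.7089
Sample variance = 8536.7089 / 78 = 109.4450
Standard deviation = √109.4450 = 10.4616

10.462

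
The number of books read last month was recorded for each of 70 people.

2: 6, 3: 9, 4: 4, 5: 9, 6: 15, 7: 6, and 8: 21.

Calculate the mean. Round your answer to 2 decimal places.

Values: 2, 3, 4, 5, 6, 7, 8
Σfx = 6×2 + 9×3 + 4×4 + 9×5 + 15×6 + 6×7 + 21×8 = 400
n = Σf = 70
Mean = 400 / 70 = 5.7143

5.71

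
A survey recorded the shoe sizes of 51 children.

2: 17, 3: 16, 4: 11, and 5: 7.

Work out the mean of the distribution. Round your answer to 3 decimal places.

Values: 2, 3, 4, 5
Σfx = 17×2 + 16×3 + 11×4 + 7×5 = 161
n = Σf = 51
Mean = 161 / 51 = 3.1569

3.157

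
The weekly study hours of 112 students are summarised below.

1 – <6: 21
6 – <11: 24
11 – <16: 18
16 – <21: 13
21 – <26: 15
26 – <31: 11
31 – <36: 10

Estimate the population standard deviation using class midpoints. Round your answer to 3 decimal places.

9.656

Midpoints: 3.5, 8.5, 13.5, 18.5, 23.5, 28.5, 33.5
n = 112, Σfm = 1762, mean = 15.7321
Σfm² = 38162
Σf(m − x̄)² = Σfm² − (Σfm)²/n = 38162 − 1762²/112 = 10441.9643
Population variance = 10441.9643 / 112 = 93.2318
Standard deviation = √93.2318 = 9.6557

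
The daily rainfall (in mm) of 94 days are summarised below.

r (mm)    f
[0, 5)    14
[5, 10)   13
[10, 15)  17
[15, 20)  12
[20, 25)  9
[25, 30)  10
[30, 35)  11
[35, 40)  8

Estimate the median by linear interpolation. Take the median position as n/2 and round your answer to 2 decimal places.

16.25

Cumulative frequencies: 14, 27, 44, 56, 65, 75, 86, 94
n = 94; position = n/2 = 47.
This falls in the class [15, 20): L = 15, F = 44, f = 12, h = 5.
Median ≈ 15 + ((47 − 44) / 12) × 5 = 16.2500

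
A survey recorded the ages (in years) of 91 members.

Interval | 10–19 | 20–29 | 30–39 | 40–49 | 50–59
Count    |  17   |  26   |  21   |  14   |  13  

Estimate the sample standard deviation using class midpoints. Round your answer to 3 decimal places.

13.149

Midpoints: 14.5, 24.5, 34.5, 44.5, 54.5
n = 91, Σfm = 2939.5, mean = 32.3022
Σfm² = 110512.75
Σf(m − x̄)² = Σfm² − (Σfm)²/n = 110512.75 − 2939.5²/91 = 15560.4396
Sample variance = 15560.4396 / 90 = 172.8938
Standard deviation = √172.8938 = 13.1489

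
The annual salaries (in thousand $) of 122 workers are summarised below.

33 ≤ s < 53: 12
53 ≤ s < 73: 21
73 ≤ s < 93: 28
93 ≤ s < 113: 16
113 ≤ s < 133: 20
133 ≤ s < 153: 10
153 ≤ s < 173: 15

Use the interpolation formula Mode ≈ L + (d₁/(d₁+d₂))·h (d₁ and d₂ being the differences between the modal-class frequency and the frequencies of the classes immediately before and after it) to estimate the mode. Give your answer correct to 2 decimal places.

Modal class: 73 ≤ s < 93 (highest frequency 28).
d₁ = 28 − 21 = 7, d₂ = 28 − 16 = 12
Mode ≈ 73 + (7/(7+12)) × 20 = 73 + 7.3684 = 80.3684

80.37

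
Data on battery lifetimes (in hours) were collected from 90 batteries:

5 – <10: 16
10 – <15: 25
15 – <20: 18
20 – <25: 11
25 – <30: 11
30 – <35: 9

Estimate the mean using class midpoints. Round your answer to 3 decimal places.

Midpoints: 7.5, 12.5, 17.5, 22.5, 27.5, 32.5
Σfm = 16×7.5 + 25×12.5 + 18×17.5 + 11×22.5 + 11×27.5 + 9×32.5 = 1590
n = Σf = 90
Mean = 1590 / 90 = 17.6667

17.667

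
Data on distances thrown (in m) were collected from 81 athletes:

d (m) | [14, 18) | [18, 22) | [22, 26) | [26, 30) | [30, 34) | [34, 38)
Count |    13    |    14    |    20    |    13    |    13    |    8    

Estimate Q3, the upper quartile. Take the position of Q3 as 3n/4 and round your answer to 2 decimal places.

30.23

Cumulative frequencies: 13, 27, 47, 60, 73, 81
n = 81; position = 3n/4 = 60.75.
This falls in the class [30, 34): L = 30, F = 60, f = 13, h = 4.
Upper quartile ≈ 30 + ((60.75 − 60) / 13) × 4 = 30.2308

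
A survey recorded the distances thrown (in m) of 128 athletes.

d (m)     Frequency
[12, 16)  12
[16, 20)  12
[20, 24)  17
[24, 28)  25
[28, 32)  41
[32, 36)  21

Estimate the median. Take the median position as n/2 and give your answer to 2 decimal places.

Cumulative frequencies: 12, 24, 41, 66, 107, 128
n = 128; position = n/2 = 64.
This falls in the class [24, 28): L = 24, F = 41, f = 25, h = 4.
Median ≈ 24 + ((64 − 41) / 25) × 4 = 27.6800

27.68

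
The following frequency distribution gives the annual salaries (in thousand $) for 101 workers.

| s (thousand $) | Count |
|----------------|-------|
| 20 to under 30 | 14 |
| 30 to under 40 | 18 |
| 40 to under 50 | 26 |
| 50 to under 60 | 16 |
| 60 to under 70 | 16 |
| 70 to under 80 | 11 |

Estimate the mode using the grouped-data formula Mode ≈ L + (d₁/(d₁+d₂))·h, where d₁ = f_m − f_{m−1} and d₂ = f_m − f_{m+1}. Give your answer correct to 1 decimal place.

Modal class: 40 to under 50 (highest frequency 26).
d₁ = 26 − 18 = 8, d₂ = 26 − 16 = 10
Mode ≈ 40 + (8/(8+10)) × 10 = 40 + 4.4444 = 44.4444

44.4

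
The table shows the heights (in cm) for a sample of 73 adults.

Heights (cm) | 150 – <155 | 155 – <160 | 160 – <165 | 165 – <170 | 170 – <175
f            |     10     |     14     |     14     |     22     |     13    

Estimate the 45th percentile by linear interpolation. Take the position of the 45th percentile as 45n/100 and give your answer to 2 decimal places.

Cumulative frequencies: 10, 24, 38, 60, 73
n = 73; position = 45n/100 = 32.85.
This falls in the class 160 – <165: L = 160, F = 24, f = 14, h = 5.
45th percentile ≈ 160 + ((32.85 − 24) / 14) × 5 = 163.1607

163.16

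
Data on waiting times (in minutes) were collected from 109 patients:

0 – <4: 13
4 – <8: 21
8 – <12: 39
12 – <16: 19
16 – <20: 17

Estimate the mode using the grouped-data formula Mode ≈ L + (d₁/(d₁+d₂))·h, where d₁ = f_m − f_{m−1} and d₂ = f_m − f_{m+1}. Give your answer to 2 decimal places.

9.89

Modal class: 8 – <12 (highest frequency 39).
d₁ = 39 − 21 = 18, d₂ = 39 − 19 = 20
Mode ≈ 8 + (18/(18+20)) × 4 = 8 + 1.8947 = 9.8947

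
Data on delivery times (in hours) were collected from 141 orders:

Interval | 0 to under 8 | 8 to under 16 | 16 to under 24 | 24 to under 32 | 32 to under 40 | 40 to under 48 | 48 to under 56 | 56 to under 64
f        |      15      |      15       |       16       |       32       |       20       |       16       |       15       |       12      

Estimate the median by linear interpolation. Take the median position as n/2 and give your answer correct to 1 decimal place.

Cumulative frequencies: 15, 30, 46, 78, 98, 114, 129, 141
n = 141; position = n/2 = 70.5.
This falls in the class 24 to under 32: L = 24, F = 46, f = 32, h = 8.
Median ≈ 24 + ((70.5 − 46) / 32) × 8 = 30.1250

30.1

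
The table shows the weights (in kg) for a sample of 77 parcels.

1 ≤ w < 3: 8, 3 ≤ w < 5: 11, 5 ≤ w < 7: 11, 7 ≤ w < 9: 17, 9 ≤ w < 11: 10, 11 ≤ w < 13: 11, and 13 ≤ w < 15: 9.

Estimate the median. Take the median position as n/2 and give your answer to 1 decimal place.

Cumulative frequencies: 8, 19, 30, 47, 57, 68, 77
n = 77; position = n/2 = 38.5.
This falls in the class 7 ≤ w < 9: L = 7, F = 30, f = 17, h = 2.
Median ≈ 7 + ((38.5 − 30) / 17) × 2 = 8.0000

8.0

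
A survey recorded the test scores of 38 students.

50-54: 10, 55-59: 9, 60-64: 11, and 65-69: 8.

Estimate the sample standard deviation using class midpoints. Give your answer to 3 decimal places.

5.538

Midpoints: 52, 57, 62, 67
n = 38, Σfm = 2251, mean = 59.2368
Σfm² = 134477
Σf(m − x̄)² = Σfm² − (Σfm)²/n = 134477 − 2251²/38 = 1134.8684
Sample variance = 1134.8684 / 37 = 30.6721
Standard deviation = √30.6721 = 5.5382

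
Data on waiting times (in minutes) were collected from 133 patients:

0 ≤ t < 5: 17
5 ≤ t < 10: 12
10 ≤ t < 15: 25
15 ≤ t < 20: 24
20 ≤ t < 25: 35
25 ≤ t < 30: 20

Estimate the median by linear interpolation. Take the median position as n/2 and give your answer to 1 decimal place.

17.6

Cumulative frequencies: 17, 29, 54, 78, 113, 133
n = 133; position = n/2 = 66.5.
This falls in the class 15 ≤ t < 20: L = 15, F = 54, f = 24, h = 5.
Median ≈ 15 + ((66.5 − 54) / 24) × 5 = 17.6042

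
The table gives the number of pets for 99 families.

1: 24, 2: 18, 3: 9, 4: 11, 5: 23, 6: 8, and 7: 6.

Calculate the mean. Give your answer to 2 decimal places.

Values: 1, 2, 3, 4, 5, 6, 7
Σfx = 24×1 + 18×2 + 9×3 + 11×4 + 23×5 + 8×6 + 6×7 = 336
n = Σf = 99
Mean = 336 / 99 = 3.3939

3.39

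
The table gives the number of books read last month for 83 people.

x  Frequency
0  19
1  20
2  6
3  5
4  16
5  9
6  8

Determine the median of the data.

2

Cumulative frequencies: 19, 39, 45, 50, 66, 75, 83
n = 83, so the median is the value in position (n+1)/2 = 42.
Position 42 falls at value 2.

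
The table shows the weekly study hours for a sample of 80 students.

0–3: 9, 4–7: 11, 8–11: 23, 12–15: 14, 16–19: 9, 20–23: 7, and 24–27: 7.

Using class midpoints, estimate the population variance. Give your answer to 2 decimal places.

Midpoints: 1.5, 5.5, 9.5, 13.5, 17.5, 21.5, 25.5
n = 80, Σfm = 968, mean = 12.1000
Σfm² = 15524
Σf(m − x̄)² = Σfm² − (Σfm)²/n = 15524 − 968²/80 = 3811.2000
Population variance = 3811.2000 / 80 = 47.6400

47.64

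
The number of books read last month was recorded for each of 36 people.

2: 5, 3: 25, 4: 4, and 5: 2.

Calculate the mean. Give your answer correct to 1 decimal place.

3.1

Values: 2, 3, 4, 5
Σfx = 5×2 + 25×3 + 4×4 + 2×5 = 111
n = Σf = 36
Mean = 111 / 36 = 3.0833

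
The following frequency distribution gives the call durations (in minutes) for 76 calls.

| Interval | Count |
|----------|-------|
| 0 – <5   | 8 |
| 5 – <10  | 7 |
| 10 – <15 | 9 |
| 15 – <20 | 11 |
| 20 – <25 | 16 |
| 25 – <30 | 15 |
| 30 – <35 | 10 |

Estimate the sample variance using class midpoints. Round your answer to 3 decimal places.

Midpoints: 2.5, 7.5, 12.5, 17.5, 22.5, 27.5, 32.5
n = 76, Σfm = 1475, mean = 19.4079
Σfm² = 35225
Σf(m − x̄)² = Σfm² − (Σfm)²/n = 35225 − 1475²/76 = 6598.3553
Sample variance = 6598.3553 / 75 = 87.9781

87.978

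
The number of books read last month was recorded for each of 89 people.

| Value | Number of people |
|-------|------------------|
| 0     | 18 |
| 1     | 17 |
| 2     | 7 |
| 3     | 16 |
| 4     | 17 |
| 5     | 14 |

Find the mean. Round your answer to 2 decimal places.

2.44

Values: 0, 1, 2, 3, 4, 5
Σfx = 18×0 + 17×1 + 7×2 + 16×3 + 17×4 + 14×5 = 217
n = Σf = 89
Mean = 217 / 89 = 2.4382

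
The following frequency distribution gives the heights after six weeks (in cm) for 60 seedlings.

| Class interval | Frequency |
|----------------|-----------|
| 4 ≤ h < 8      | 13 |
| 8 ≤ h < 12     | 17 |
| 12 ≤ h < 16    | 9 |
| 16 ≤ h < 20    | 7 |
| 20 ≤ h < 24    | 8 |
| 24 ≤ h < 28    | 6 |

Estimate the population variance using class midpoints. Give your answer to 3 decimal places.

Midpoints: 6, 10, 14, 18, 22, 26
n = 60, Σfm = 832, mean = 13.8667
Σfm² = 14128
Σf(m − x̄)² = Σfm² − (Σfm)²/n = 14128 − 832²/60 = 2590.9333
Population variance = 2590.9333 / 60 = 43.1822

43.182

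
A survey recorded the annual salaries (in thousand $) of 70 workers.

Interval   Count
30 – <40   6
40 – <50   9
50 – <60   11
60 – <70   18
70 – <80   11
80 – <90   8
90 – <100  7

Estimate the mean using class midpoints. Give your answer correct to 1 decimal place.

65.1

Midpoints: 35, 45, 55, 65, 75, 85, 95
Σfm = 6×35 + 9×45 + 11×55 + 18×65 + 11×75 + 8×85 + 7×95 = 4560
n = Σf = 70
Mean = 4560 / 70 = 65.1429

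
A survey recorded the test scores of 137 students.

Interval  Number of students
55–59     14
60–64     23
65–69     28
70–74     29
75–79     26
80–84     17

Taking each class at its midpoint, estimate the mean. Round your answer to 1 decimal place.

70.0

Midpoints: 57, 62, 67, 72, 77, 82
Σfm = 14×57 + 23×62 + 28×67 + 29×72 + 26×77 + 17×82 = 9584
n = Σf = 137
Mean = 9584 / 137 = 69.9562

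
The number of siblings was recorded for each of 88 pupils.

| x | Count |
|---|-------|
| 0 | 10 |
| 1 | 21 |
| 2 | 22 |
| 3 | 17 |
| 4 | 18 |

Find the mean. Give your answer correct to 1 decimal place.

Values: 0, 1, 2, 3, 4
Σfx = 10×0 + 21×1 + 22×2 + 17×3 + 18×4 = 188
n = Σf = 88
Mean = 188 / 88 = 2.1364

2.1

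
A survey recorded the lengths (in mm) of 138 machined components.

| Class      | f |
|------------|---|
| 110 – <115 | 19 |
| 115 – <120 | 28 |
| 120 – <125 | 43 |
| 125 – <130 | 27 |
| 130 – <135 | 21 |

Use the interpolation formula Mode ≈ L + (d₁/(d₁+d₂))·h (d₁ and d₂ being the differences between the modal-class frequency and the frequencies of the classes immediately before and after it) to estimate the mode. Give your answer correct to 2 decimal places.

Modal class: 120 – <125 (highest frequency 43).
d₁ = 43 − 28 = 15, d₂ = 43 − 27 = 16
Mode ≈ 120 + (15/(15+16)) × 5 = 120 + 2.4194 = 122.4194

122.42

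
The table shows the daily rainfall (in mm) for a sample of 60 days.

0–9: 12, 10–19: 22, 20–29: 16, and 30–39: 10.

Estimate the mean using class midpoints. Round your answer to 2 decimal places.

Midpoints: 4.5, 14.5, 24.5, 34.5
Σfm = 12×4.5 + 22×14.5 + 16×24.5 + 10×34.5 = 1110
n = Σf = 60
Mean = 1110 / 60 = 18.5000

18.50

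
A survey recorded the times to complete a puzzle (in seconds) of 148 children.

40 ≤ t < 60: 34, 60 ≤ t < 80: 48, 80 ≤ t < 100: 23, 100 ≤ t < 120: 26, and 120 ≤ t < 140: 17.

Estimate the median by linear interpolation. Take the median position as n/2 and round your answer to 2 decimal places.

76.67

Cumulative frequencies: 34, 82, 105, 131, 148
n = 148; position = n/2 = 74.
This falls in the class 60 ≤ t < 80: L = 60, F = 34, f = 48, h = 20.
Median ≈ 60 + ((74 − 34) / 48) × 20 = 76.6667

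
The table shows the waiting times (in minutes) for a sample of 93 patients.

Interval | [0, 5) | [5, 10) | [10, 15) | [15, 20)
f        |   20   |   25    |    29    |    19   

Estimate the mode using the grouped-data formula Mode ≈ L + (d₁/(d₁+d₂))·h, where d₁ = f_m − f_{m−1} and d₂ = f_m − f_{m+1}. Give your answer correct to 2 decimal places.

Modal class: [10, 15) (highest frequency 29).
d₁ = 29 − 25 = 4, d₂ = 29 − 19 = 10
Mode ≈ 10 + (4/(4+10)) × 5 = 10 + 1.4286 = 11.4286

11.43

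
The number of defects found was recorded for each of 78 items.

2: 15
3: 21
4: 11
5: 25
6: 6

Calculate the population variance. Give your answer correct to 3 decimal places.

Values: 2, 3, 4, 5, 6
n = 78, Σfx = 298, mean = 3.8205
Σfx² = 1266
Σf(x − x̄)² = Σfx² − (Σfx)²/n = 1266 − 298²/78 = 127.4872
Population variance = 127.4872 / 78 = 1.6345

1.634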